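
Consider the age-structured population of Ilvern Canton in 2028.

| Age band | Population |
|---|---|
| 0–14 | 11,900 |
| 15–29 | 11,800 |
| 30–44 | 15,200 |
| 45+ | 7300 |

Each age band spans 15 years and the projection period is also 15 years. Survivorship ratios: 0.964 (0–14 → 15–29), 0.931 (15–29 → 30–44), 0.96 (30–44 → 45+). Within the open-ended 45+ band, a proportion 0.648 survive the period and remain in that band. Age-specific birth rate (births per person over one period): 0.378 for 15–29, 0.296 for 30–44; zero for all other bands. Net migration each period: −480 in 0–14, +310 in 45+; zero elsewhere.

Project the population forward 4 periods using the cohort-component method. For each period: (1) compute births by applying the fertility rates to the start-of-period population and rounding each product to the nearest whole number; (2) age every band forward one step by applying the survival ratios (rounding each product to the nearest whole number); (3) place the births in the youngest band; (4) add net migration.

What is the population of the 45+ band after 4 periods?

24362

Let group 1 be 0–14 through group 4 = 45+.
[period 1]
Births: 11800 * 0.378 = 4460  |  15200 * 0.296 = 4499 ⇒ total 8959
Group 2: 11900 * 0.964 = 11472
Group 3: 11800 * 0.931 = 10986
Group 4: 15200 * 0.96 + 7300 * 0.648 = 14592 + 4730 = 19322
Net migration: Group 1 − 480 → 8479; Group 4 + 310 → 19632
Giving 8479 / 11472 / 10986 / 19632.
[period 2]
Births: 11472 * 0.378 = 4336  |  10986 * 0.296 = 3252 ⇒ total 7588
Group 2: 8479 * 0.964 = 8174
Group 3: 11472 * 0.931 = 10680
Group 4: 10986 * 0.96 + 19632 * 0.648 = 10547 + 12722 = 23269
Net migration: Group 1 − 480 → 7108; Group 4 + 310 → 23579
Giving 7108 / 8174 / 10680 / 23579.
[period 3]
Births: 8174 * 0.378 = 3090  |  10680 * 0.296 = 3161 ⇒ total 6251
Group 2: 7108 * 0.964 = 6852
Group 3: 8174 * 0.931 = 7610
Group 4: 10680 * 0.96 + 23579 * 0.648 = 10253 + 15279 = 25532
Net migration: Group 1 − 480 → 5771; Group 4 + 310 → 25842
Giving 5771 / 6852 / 7610 / 25842.
[period 4]
Births: 6852 * 0.378 = 2590  |  7610 * 0.296 = 2253 ⇒ total 4843
Group 2: 5771 * 0.964 = 5563
Group 3: 6852 * 0.931 = 6379
Group 4: 7610 * 0.96 + 25842 * 0.648 = 7306 + 16746 = 24052
Net migration: Group 1 − 480 → 4363; Group 4 + 310 → 24362
Giving 4363 / 5563 / 6379 / 24362.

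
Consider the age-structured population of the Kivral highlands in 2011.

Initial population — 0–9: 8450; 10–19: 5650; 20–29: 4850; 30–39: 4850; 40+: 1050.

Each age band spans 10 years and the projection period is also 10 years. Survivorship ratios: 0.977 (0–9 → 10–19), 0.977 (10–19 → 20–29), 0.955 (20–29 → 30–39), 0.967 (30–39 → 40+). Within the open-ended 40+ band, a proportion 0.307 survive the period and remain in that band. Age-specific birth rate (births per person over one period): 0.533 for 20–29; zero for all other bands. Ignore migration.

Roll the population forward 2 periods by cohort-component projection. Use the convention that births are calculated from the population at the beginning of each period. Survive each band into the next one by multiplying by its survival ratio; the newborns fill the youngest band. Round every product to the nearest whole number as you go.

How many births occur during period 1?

2585

Call the groups 1 to 5, youngest first.
Period 1.
Births: 4850 * 0.533 = 2585
Group 2: 8450 * 0.977 = 8256
Group 3: 5650 * 0.977 = 5520
Group 4: 4850 * 0.955 = 4632
Group 5: 4850 * 0.967 + 1050 * 0.307 = 4690 + 322 = 5012
Giving 2585 / 8256 / 5520 / 4632 / 5012.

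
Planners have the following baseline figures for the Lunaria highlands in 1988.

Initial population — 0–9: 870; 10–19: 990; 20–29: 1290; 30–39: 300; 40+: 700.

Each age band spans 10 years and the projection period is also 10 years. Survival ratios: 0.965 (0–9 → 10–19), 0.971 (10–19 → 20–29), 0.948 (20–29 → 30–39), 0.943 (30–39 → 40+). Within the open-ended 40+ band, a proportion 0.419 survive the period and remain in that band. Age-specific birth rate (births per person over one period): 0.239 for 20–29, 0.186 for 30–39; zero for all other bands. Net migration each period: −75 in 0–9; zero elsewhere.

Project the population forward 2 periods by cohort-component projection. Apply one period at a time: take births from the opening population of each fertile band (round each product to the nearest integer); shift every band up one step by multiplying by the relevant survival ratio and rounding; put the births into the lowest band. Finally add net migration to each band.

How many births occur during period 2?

(Groups numbered youngest = 1 to oldest = 5.)
After projecting period 1:
Births: 1290 × 0.239 = 308  |  300 × 0.186 = 56 → 364
Group 2: 870 × 0.965 = 840
Group 3: 990 × 0.971 = 961
Group 4: 1290 × 0.948 = 1223
Group 5: 300 × 0.943 + 700 × 0.419 = 283 + 293 = 576
Net migration: Group 1 − 75 → 289
Giving 289 / 840 / 961 / 1223 / 576.
After projecting period 2:
Births: 961 × 0.239 = 230  |  1223 × 0.186 = 227 → 457
Group 2: 289 × 0.965 = 279
Group 3: 840 × 0.971 = 816
Group 4: 961 × 0.948 = 911
Group 5: 1223 × 0.943 + 576 × 0.419 = 1153 + 241 = 1394
Net migration: Group 1 − 75 → 382
Giving 382 / 279 / 816 / 911 / 1394.

457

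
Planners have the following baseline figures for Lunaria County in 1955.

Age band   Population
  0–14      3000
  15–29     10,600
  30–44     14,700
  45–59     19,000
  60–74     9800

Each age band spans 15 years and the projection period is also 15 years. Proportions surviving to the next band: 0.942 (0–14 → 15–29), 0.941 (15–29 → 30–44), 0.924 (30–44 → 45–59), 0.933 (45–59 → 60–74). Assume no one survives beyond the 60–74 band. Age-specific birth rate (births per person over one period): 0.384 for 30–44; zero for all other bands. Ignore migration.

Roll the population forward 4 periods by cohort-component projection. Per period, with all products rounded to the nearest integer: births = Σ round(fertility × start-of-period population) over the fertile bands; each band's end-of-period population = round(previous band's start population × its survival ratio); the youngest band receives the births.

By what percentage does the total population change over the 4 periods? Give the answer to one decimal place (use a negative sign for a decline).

Let band 1 be 0–14 through band 5 = 60–74.
After projecting period 1:
Births: 14700 × 0.384 = 5645
Band 2: 3000 × 0.942 = 2826
Band 3: 10600 × 0.941 = 9975
Band 4: 14700 × 0.924 = 13583
Band 5: 19000 × 0.933 = 17727
Giving 5645 / 2826 / 9975 / 13583 / 17727.
After projecting period 2:
Births: 9975 × 0.384 = 3830
Band 2: 5645 × 0.942 = 5318
Band 3: 2826 × 0.941 = 2659
Band 4: 9975 × 0.924 = 9217
Band 5: 13583 × 0.933 = 12673
Giving 3830 / 5318 / 2659 / 9217 / 12673.
After projecting period 3:
Births: 2659 × 0.384 = 1021
Band 2: 3830 × 0.942 = 3608
Band 3: 5318 × 0.941 = 5004
Band 4: 2659 × 0.924 = 2457
Band 5: 9217 × 0.933 = 8599
Giving 1021 / 3608 / 5004 / 2457 / 8599.
After projecting period 4:
Births: 5004 × 0.384 = 1922
Band 2: 1021 × 0.942 = 962
Band 3: 3608 × 0.941 = 3395
Band 4: 5004 × 0.924 = 4624
Band 5: 2457 × 0.933 = 2292
Giving 1922 / 962 / 3395 / 4624 / 2292.
Total: 57100 → 13195; change = -43905; percentage change = -76.9%

-76.9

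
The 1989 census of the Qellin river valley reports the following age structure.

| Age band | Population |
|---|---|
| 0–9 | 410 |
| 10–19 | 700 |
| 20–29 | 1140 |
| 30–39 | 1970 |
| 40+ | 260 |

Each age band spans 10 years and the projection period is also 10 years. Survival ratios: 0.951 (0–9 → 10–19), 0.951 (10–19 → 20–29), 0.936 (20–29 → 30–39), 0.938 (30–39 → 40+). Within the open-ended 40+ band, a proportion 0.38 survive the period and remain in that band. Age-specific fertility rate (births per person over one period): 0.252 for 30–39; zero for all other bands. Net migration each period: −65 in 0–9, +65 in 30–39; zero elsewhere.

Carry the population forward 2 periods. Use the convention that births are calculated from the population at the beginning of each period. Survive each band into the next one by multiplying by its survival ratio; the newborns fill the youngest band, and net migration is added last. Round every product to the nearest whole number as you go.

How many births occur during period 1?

Call the bands 1 to 5, youngest first.
— Period 1 —
Births: 1970 × 0.252 = 496
Band 2: 410 × 0.951 = 390
Band 3: 700 × 0.951 = 666
Band 4: 1140 × 0.936 = 1067
Band 5: 1970 × 0.938 + 260 × 0.38 = 1848 + 99 = 1947
Net migration: Band 1 − 65 → 431; Band 4 + 65 → 1132
Giving 431 / 390 / 666 / 1132 / 1947.

496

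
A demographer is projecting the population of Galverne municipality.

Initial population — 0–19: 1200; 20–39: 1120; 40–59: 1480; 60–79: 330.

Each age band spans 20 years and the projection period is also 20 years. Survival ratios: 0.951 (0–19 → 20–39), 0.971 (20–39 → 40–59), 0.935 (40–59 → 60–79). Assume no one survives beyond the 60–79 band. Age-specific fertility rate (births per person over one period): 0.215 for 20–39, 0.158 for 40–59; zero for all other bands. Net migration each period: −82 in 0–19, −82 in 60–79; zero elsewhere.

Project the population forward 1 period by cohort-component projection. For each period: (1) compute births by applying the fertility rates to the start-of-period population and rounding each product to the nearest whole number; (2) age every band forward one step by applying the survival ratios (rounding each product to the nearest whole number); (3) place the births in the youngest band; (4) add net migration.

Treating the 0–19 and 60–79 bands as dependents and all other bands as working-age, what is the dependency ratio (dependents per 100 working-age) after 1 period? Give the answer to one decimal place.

76.0

Let group 1 be 0–19 through group 4 = 60–79.
Period 1:
Births: 1120 × 0.215 = 241, 1480 × 0.158 = 234 ⇒ total 475
Group 2: 1200 × 0.951 = 1141
Group 3: 1120 × 0.971 = 1088
Group 4: 1480 × 0.935 = 1384
Net migration: Group 1 − 82 → 393; Group 4 − 82 → 1302
→ [393, 1141, 1088, 1302]
Dependents (band 0–19 + band 60–79) = 393 + 1302 = 1695; working-age = 2229; ratio = 1695/2229 × 100 = 76.0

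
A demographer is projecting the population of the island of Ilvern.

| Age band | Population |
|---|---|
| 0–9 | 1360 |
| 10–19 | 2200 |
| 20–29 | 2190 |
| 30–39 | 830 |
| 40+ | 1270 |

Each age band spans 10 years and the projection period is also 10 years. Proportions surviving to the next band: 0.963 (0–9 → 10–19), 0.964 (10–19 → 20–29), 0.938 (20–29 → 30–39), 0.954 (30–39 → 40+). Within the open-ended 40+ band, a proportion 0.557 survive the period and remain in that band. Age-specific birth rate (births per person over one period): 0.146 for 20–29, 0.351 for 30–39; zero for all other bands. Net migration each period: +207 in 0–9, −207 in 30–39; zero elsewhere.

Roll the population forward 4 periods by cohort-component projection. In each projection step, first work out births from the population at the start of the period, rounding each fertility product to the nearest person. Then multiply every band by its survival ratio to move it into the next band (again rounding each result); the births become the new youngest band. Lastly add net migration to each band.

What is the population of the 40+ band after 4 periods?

Call the bands 1 to 5, youngest first.
Period 1:
Births: 2190 * 0.146 = 320 ; 830 * 0.351 = 291 → total 611
Band 2: 1360 * 0.963 = 1310
Band 3: 2200 * 0.964 = 2121
Band 4: 2190 * 0.938 = 2054
Band 5: 830 * 0.954 + 1270 * 0.557 = 792 + 707 = 1499
Net migration: Band 1 + 207 → 818; Band 4 − 207 → 1847
Population now: 0–9=818, 10–19=1310, 20–29=2121, 30–39=1847, 40+=1499
Period 2:
Births: 2121 * 0.146 = 310 ; 1847 * 0.351 = 648 → total 958
Band 2: 818 * 0.963 = 788
Band 3: 1310 * 0.964 = 1263
Band 4: 2121 * 0.938 = 1989
Band 5: 1847 * 0.954 + 1499 * 0.557 = 1762 + 835 = 2597
Net migration: Band 1 + 207 → 1165; Band 4 − 207 → 1782
Population now: 0–9=1165, 10–19=788, 20–29=1263, 30–39=1782, 40+=2597
Period 3:
Births: 1263 * 0.146 = 184 ; 1782 * 0.351 = 625 → total 809
Band 2: 1165 * 0.963 = 1122
Band 3: 788 * 0.964 = 760
Band 4: 1263 * 0.938 = 1185
Band 5: 1782 * 0.954 + 2597 * 0.557 = 1700 + 1447 = 3147
Net migration: Band 1 + 207 → 1016; Band 4 − 207 → 978
Population now: 0–9=1016, 10–19=1122, 20–29=760, 30–39=978, 40+=3147
Period 4:
Births: 760 * 0.146 = 111 ; 978 * 0.351 = 343 → total 454
Band 2: 1016 * 0.963 = 978
Band 3: 1122 * 0.964 = 1082
Band 4: 760 * 0.938 = 713
Band 5: 978 * 0.954 + 3147 * 0.557 = 933 + 1753 = 2686
Net migration: Band 1 + 207 → 661; Band 4 − 207 → 506
Population now: 0–9=661, 10–19=978, 20–29=1082, 30–39=506, 40+=2686

2686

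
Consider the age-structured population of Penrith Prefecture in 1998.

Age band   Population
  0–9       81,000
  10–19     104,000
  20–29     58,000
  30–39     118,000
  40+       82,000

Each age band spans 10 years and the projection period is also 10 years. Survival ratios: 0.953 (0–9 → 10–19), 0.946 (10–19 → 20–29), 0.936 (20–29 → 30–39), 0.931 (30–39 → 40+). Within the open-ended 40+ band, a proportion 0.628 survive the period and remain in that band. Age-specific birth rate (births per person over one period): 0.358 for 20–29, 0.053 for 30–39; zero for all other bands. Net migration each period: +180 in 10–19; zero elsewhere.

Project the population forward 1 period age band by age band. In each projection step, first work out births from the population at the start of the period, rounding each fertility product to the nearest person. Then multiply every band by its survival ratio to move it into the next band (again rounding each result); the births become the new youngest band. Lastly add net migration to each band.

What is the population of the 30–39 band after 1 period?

Let group 1 be 0–9 through group 5 = 40+.
— Period 1 —
Births: 58000 * 0.358 = 20764  |  118000 * 0.053 = 6254 — total 27018
Group 2: 81000 * 0.953 = 77193
Group 3: 104000 * 0.946 = 98384
Group 4: 58000 * 0.936 = 54288
Group 5: 118000 * 0.931 + 82000 * 0.628 = 109858 + 51496 = 161354
Net migration: Group 2 + 180 → 77373
Giving 27018 / 77373 / 98384 / 54288 / 161354.

54288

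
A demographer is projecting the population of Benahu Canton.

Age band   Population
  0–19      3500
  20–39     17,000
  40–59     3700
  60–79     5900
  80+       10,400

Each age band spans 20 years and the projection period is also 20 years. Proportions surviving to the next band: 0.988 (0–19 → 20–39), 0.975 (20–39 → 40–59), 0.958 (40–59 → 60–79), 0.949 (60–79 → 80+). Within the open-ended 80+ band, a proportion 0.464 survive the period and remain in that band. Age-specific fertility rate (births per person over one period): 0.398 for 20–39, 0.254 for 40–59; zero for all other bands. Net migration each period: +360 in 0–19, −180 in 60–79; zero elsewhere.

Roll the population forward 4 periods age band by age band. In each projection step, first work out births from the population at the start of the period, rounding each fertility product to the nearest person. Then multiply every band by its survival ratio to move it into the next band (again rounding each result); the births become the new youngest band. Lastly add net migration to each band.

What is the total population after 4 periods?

[period 1]
Births: 17000 × 0.398 = 6766, 3700 × 0.254 = 940 → total 7706
20–39: 3500 × 0.988 = 3458
40–59: 17000 × 0.975 = 16575
60–79: 3700 × 0.958 = 3545
80+: 5900 × 0.949 + 10400 × 0.464 = 5599 + 4826 = 10425
Net migration: 0–19 + 360 → 8066; 60–79 − 180 → 3365
Giving 8066 / 3458 / 16575 / 3365 / 10425.
[period 2]
Births: 3458 × 0.398 = 1376, 16575 × 0.254 = 4210 → total 5586
20–39: 8066 × 0.988 = 7969
40–59: 3458 × 0.975 = 3372
60–79: 16575 × 0.958 = 15879
80+: 3365 × 0.949 + 10425 × 0.464 = 3193 + 4837 = 8030
Net migration: 0–19 + 360 → 5946; 60–79 − 180 → 15699
Giving 5946 / 7969 / 3372 / 15699 / 8030.
[period 3]
Births: 7969 × 0.398 = 3172, 3372 × 0.254 = 856 → total 4028
20–39: 5946 × 0.988 = 5875
40–59: 7969 × 0.975 = 7770
60–79: 3372 × 0.958 = 3230
80+: 15699 × 0.949 + 8030 × 0.464 = 14898 + 3726 = 18624
Net migration: 0–19 + 360 → 4388; 60–79 − 180 → 3050
Giving 4388 / 5875 / 7770 / 3050 / 18624.
[period 4]
Births: 5875 × 0.398 = 2338, 7770 × 0.254 = 1974 → total 4312
20–39: 4388 × 0.988 = 4335
40–59: 5875 × 0.975 = 5728
60–79: 7770 × 0.958 = 7444
80+: 3050 × 0.949 + 18624 × 0.464 = 2894 + 8642 = 11536
Net migration: 0–19 + 360 → 4672; 60–79 − 180 → 7264
Giving 4672 / 4335 / 5728 / 7264 / 11536.
Total after period 4: 4672 + 4335 + 5728 + 7264 + 11536 = 33535

33535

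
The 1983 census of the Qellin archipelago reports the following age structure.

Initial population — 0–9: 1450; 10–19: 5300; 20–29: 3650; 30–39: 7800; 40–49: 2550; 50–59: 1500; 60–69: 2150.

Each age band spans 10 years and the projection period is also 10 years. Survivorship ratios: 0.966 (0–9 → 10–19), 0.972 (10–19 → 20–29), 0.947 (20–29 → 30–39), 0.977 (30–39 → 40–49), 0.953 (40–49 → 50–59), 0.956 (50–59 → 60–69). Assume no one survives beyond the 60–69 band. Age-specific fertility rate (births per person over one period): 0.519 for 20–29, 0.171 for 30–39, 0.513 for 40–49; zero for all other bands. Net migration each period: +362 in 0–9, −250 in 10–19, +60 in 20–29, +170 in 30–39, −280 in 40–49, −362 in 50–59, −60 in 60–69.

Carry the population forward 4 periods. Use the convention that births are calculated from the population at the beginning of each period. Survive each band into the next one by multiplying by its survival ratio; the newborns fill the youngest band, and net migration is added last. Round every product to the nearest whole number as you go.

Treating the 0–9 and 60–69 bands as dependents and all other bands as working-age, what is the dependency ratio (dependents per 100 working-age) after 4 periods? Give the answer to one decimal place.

(Bands numbered youngest = 1 to oldest = 7.)
[period 1]
Births: 3650 × 0.519 = 1894 ; 7800 × 0.171 = 1334 ; 2550 × 0.513 = 1308 ⇒ total 4536
Band 2: 1450 × 0.966 = 1401
Band 3: 5300 × 0.972 = 5152
Band 4: 3650 × 0.947 = 3457
Band 5: 7800 × 0.977 = 7621
Band 6: 2550 × 0.953 = 2430
Band 7: 1500 × 0.956 = 1434
Net migration: Band 1 + 362 → 4898; Band 2 − 250 → 1151; Band 3 + 60 → 5212; Band 4 + 170 → 3627; Band 5 − 280 → 7341; Band 6 − 362 → 2068; Band 7 − 60 → 1374
Giving 4898 / 1151 / 5212 / 3627 / 7341 / 2068 / 1374.
[period 2]
Births: 5212 × 0.519 = 2705 ; 3627 × 0.171 = 620 ; 7341 × 0.513 = 3766 ⇒ total 7091
Band 2: 4898 × 0.966 = 4731
Band 3: 1151 × 0.972 = 1119
Band 4: 5212 × 0.947 = 4936
Band 5: 3627 × 0.977 = 3544
Band 6: 7341 × 0.953 = 6996
Band 7: 2068 × 0.956 = 1977
Net migration: Band 1 + 362 → 7453; Band 2 − 250 → 4481; Band 3 + 60 → 1179; Band 4 + 170 → 5106; Band 5 − 280 → 3264; Band 6 − 362 → 6634; Band 7 − 60 → 1917
Giving 7453 / 4481 / 1179 / 5106 / 3264 / 6634 / 1917.
[period 3]
Births: 1179 × 0.519 = 612 ; 5106 × 0.171 = 873 ; 3264 × 0.513 = 1674 ⇒ total 3159
Band 2: 7453 × 0.966 = 7200
Band 3: 4481 × 0.972 = 4356
Band 4: 1179 × 0.947 = 1117
Band 5: 5106 × 0.977 = 4989
Band 6: 3264 × 0.953 = 3111
Band 7: 6634 × 0.956 = 6342
Net migration: Band 1 + 362 → 3521; Band 2 − 250 → 6950; Band 3 + 60 → 4416; Band 4 + 170 → 1287; Band 5 − 280 → 4709; Band 6 − 362 → 2749; Band 7 − 60 → 6282
Giving 3521 / 6950 / 4416 / 1287 / 4709 / 2749 / 6282.
[period 4]
Births: 4416 × 0.519 = 2292 ; 1287 × 0.171 = 220 ; 4709 × 0.513 = 2416 ⇒ total 4928
Band 2: 3521 × 0.966 = 3401
Band 3: 6950 × 0.972 = 6755
Band 4: 4416 × 0.947 = 4182
Band 5: 1287 × 0.977 = 1257
Band 6: 4709 × 0.953 = 4488
Band 7: 2749 × 0.956 = 2628
Net migration: Band 1 + 362 → 5290; Band 2 − 250 → 3151; Band 3 + 60 → 6815; Band 4 + 170 → 4352; Band 5 − 280 → 977; Band 6 − 362 → 4126; Band 7 − 60 → 2568
Giving 5290 / 3151 / 6815 / 4352 / 977 / 4126 / 2568.
Dependents (band 0–9 + band 60–69) = 5290 + 2568 = 7858; working-age = 19421; ratio = 7858/19421 × 100 = 40.5

40.5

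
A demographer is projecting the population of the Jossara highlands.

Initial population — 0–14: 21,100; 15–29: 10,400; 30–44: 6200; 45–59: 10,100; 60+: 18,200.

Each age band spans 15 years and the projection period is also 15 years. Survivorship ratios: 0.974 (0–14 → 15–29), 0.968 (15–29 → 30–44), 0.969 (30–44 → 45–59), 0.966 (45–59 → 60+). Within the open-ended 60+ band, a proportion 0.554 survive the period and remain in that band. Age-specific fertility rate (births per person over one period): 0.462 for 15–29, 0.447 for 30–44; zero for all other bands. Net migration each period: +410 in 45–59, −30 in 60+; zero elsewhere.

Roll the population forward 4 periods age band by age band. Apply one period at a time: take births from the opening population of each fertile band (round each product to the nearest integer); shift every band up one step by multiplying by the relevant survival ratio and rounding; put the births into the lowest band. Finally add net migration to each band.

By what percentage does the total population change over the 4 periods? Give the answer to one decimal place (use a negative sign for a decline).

Let band 1 be 0–14 through band 5 = 60+.
Period 1:
Births: 10400 * 0.462 = 4805, 6200 * 0.447 = 2771 — total 7576
Band 2: 21100 * 0.974 = 20551
Band 3: 10400 * 0.968 = 10067
Band 4: 6200 * 0.969 = 6008
Band 5: 10100 * 0.966 + 18200 * 0.554 = 9757 + 10083 = 19840
Net migration: Band 4 + 410 → 6418; Band 5 − 30 → 19810
Population now: 0–14=7576, 15–29=20551, 30–44=10067, 45–59=6418, 60+=19810
Period 2:
Births: 20551 * 0.462 = 9495, 10067 * 0.447 = 4500 — total 13995
Band 2: 7576 * 0.974 = 7379
Band 3: 20551 * 0.968 = 19893
Band 4: 10067 * 0.969 = 9755
Band 5: 6418 * 0.966 + 19810 * 0.554 = 6200 + 10975 = 17175
Net migration: Band 4 + 410 → 10165; Band 5 − 30 → 17145
Population now: 0–14=13995, 15–29=7379, 30–44=19893, 45–59=10165, 60+=17145
Period 3:
Births: 7379 * 0.462 = 3409, 19893 * 0.447 = 8892 — total 12301
Band 2: 13995 * 0.974 = 13631
Band 3: 7379 * 0.968 = 7143
Band 4: 19893 * 0.969 = 19276
Band 5: 10165 * 0.966 + 17145 * 0.554 = 9819 + 9498 = 19317
Net migration: Band 4 + 410 → 19686; Band 5 − 30 → 19287
Population now: 0–14=12301, 15–29=13631, 30–44=7143, 45–59=19686, 60+=19287
Period 4:
Births: 13631 * 0.462 = 6298, 7143 * 0.447 = 3193 — total 9491
Band 2: 12301 * 0.974 = 11981
Band 3: 13631 * 0.968 = 13195
Band 4: 7143 * 0.969 = 6922
Band 5: 19686 * 0.966 + 19287 * 0.554 = 19017 + 10685 = 29702
Net migration: Band 4 + 410 → 7332; Band 5 − 30 → 29672
Population now: 0–14=9491, 15–29=11981, 30–44=13195, 45–59=7332, 60+=29672
Total: 66000 → 71671; change = 5671; percentage change = 8.6%

8.6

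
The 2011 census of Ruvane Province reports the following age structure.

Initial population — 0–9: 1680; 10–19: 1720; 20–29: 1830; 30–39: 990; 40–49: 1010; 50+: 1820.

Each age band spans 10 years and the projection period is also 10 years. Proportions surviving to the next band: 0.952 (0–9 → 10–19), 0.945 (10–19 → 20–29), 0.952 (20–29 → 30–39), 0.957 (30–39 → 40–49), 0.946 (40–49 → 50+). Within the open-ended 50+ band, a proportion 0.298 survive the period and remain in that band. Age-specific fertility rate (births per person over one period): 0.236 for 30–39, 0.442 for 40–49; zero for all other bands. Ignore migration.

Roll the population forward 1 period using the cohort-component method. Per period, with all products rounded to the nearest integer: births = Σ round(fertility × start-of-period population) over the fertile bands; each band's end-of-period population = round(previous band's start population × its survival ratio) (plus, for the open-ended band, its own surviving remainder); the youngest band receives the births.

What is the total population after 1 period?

[period 1]
Births: 990 × 0.236 = 234  |  1010 × 0.442 = 446 — total 680
10–19: 1680 × 0.952 = 1599
20–29: 1720 × 0.945 = 1625
30–39: 1830 × 0.952 = 1742
40–49: 990 × 0.957 = 947
50+: 1010 × 0.946 + 1820 × 0.298 = 955 + 542 = 1497
→ [680, 1599, 1625, 1742, 947, 1497]
Total after period 1: 680 + 1599 + 1625 + 1742 + 947 + 1497 = 8090

8090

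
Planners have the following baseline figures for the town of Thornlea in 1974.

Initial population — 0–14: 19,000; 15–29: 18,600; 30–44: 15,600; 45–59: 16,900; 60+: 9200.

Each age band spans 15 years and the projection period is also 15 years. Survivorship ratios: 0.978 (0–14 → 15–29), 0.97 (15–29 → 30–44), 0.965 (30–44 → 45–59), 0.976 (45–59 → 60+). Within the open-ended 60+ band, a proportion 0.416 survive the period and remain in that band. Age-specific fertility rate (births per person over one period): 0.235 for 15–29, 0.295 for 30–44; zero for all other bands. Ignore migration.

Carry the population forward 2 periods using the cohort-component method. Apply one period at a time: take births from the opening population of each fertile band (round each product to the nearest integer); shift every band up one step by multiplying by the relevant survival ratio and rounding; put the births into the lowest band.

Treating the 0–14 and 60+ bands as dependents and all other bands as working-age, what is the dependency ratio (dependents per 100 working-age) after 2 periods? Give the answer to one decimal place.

Period 1.
Births: 18600 × 0.235 = 4371  |  15600 × 0.295 = 4602 → total 8973
15–29: 19000 × 0.978 = 18582
30–44: 18600 × 0.97 = 18042
45–59: 15600 × 0.965 = 15054
60+: 16900 × 0.976 + 9200 × 0.416 = 16494 + 3827 = 20321
→ [8973, 18582, 18042, 15054, 20321]
Period 2.
Births: 18582 × 0.235 = 4367  |  18042 × 0.295 = 5322 → total 9689
15–29: 8973 × 0.978 = 8776
30–44: 18582 × 0.97 = 18025
45–59: 18042 × 0.965 = 17411
60+: 15054 × 0.976 + 20321 × 0.416 = 14693 + 8454 = 23147
→ [9689, 8776, 18025, 17411, 23147]
Dependents (band 0–14 + band 60+) = 9689 + 23147 = 32836; working-age = 44212; ratio = 32836/44212 × 100 = 74.3

74.3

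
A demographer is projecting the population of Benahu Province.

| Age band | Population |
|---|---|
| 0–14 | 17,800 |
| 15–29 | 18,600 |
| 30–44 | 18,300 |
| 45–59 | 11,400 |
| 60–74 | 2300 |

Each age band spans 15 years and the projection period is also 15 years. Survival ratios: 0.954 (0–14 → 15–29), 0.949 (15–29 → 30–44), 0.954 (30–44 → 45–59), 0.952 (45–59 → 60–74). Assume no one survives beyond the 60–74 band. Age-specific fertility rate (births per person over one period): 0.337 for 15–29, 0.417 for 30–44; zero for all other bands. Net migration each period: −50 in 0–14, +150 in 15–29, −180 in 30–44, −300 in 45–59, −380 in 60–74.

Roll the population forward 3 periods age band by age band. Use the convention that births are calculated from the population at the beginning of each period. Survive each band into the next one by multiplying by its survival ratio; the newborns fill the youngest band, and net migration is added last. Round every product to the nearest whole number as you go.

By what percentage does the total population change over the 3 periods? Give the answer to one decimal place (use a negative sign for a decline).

(Groups numbered youngest = 1 to oldest = 5.)
After projecting period 1:
Births: 18600 * 0.337 = 6268, 18300 * 0.417 = 7631 — total 13899
Group 2: 17800 * 0.954 = 16981
Group 3: 18600 * 0.949 = 17651
Group 4: 18300 * 0.954 = 17458
Group 5: 11400 * 0.952 = 10853
Net migration: Group 1 − 50 → 13849; Group 2 + 150 → 17131; Group 3 − 180 → 17471; Group 4 − 300 → 17158; Group 5 − 380 → 10473
Giving 13849 / 17131 / 17471 / 17158 / 10473.
After projecting period 2:
Births: 17131 * 0.337 = 5773, 17471 * 0.417 = 7285 — total 13058
Group 2: 13849 * 0.954 = 13212
Group 3: 17131 * 0.949 = 16257
Group 4: 17471 * 0.954 = 16667
Group 5: 17158 * 0.952 = 16334
Net migration: Group 1 − 50 → 13008; Group 2 + 150 → 13362; Group 3 − 180 → 16077; Group 4 − 300 → 16367; Group 5 − 380 → 15954
Giving 13008 / 13362 / 16077 / 16367 / 15954.
After projecting period 3:
Births: 13362 * 0.337 = 4503, 16077 * 0.417 = 6704 — total 11207
Group 2: 13008 * 0.954 = 12410
Group 3: 13362 * 0.949 = 12681
Group 4: 16077 * 0.954 = 15337
Group 5: 16367 * 0.952 = 15581
Net migration: Group 1 − 50 → 11157; Group 2 + 150 → 12560; Group 3 − 180 → 12501; Group 4 − 300 → 15037; Group 5 − 380 → 15201
Giving 11157 / 12560 / 12501 / 15037 / 15201.
Total: 68400 → 66456; change = -1944; percentage change = -2.8%

-2.8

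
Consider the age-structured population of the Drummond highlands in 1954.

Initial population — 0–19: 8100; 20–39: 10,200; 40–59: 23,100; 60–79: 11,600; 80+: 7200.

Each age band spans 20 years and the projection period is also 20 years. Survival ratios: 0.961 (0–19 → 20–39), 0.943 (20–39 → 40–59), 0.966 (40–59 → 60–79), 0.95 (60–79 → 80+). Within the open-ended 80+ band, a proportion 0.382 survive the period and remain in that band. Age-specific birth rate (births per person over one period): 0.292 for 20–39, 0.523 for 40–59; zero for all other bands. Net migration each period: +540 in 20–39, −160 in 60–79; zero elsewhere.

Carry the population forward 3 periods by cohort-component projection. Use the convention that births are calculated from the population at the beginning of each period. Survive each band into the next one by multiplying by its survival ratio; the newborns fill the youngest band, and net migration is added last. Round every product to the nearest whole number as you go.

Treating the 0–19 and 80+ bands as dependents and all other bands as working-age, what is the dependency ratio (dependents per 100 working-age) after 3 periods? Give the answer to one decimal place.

92.9

[period 1]
Births: 10200 × 0.292 = 2978 ; 23100 × 0.523 = 12081 — total 15059
20–39: 8100 × 0.961 = 7784
40–59: 10200 × 0.943 = 9619
60–79: 23100 × 0.966 = 22315
80+: 11600 × 0.95 + 7200 × 0.382 = 11020 + 2750 = 13770
Net migration: 20–39 + 540 → 8324; 60–79 − 160 → 22155
→ [15059, 8324, 9619, 22155, 13770]
[period 2]
Births: 8324 × 0.292 = 2431 ; 9619 × 0.523 = 5031 — total 7462
20–39: 15059 × 0.961 = 14472
40–59: 8324 × 0.943 = 7850
60–79: 9619 × 0.966 = 9292
80+: 22155 × 0.95 + 13770 × 0.382 = 21047 + 5260 = 26307
Net migration: 20–39 + 540 → 15012; 60–79 − 160 → 9132
→ [7462, 15012, 7850, 9132, 26307]
[period 3]
Births: 15012 × 0.292 = 4384 ; 7850 × 0.523 = 4106 — total 8490
20–39: 7462 × 0.961 = 7171
40–59: 15012 × 0.943 = 14156
60–79: 7850 × 0.966 = 7583
80+: 9132 × 0.95 + 26307 × 0.382 = 8675 + 10049 = 18724
Net migration: 20–39 + 540 → 7711; 60–79 − 160 → 7423
→ [8490, 7711, 14156, 7423, 18724]
Dependents (band 0–19 + band 80+) = 8490 + 18724 = 27214; working-age = 29290; ratio = 27214/29290 × 100 = 92.9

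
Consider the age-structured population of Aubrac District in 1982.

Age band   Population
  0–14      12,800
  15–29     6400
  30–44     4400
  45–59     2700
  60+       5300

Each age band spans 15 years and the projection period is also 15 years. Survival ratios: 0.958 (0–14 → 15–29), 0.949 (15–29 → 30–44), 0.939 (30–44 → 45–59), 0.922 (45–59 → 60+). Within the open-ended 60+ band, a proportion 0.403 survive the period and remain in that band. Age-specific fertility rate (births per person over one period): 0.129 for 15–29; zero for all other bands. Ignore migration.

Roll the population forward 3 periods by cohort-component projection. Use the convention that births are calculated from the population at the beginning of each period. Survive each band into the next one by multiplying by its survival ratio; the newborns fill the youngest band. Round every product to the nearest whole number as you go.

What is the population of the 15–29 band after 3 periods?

Let group 1 be 0–14 through group 5 = 60+.
Period 1:
Births: 6400 × 0.129 = 826
Group 2: 12800 × 0.958 = 12262
Group 3: 6400 × 0.949 = 6074
Group 4: 4400 × 0.939 = 4132
Group 5: 2700 × 0.922 + 5300 × 0.403 = 2489 + 2136 = 4625
→ [826, 12262, 6074, 4132, 4625]
Period 2:
Births: 12262 × 0.129 = 1582
Group 2: 826 × 0.958 = 791
Group 3: 12262 × 0.949 = 11637
Group 4: 6074 × 0.939 = 5703
Group 5: 4132 × 0.922 + 4625 × 0.403 = 3810 + 1864 = 5674
→ [1582, 791, 11637, 5703, 5674]
Period 3:
Births: 791 × 0.129 = 102
Group 2: 1582 × 0.958 = 1516
Group 3: 791 × 0.949 = 751
Group 4: 11637 × 0.939 = 10927
Group 5: 5703 × 0.922 + 5674 × 0.403 = 5258 + 2287 = 7545
→ [102, 1516, 751, 10927, 7545]

1516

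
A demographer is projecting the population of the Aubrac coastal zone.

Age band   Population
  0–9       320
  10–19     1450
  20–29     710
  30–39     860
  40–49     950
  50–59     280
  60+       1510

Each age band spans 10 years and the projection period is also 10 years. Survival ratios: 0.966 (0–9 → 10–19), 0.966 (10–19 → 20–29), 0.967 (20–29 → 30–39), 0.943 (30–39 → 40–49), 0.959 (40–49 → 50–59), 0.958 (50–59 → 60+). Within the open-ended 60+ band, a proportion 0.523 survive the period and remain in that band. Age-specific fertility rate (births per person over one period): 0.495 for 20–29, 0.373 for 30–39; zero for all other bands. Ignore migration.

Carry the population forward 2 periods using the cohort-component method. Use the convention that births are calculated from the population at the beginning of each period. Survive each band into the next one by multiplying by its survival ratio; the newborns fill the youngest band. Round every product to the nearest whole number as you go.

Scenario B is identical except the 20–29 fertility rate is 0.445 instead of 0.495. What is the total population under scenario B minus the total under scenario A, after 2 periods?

[period 1]
Births: 710 × 0.495 = 351 ; 860 × 0.373 = 321 → total 672
10–19: 320 × 0.966 = 309
20–29: 1450 × 0.966 = 1401
30–39: 710 × 0.967 = 687
40–49: 860 × 0.943 = 811
50–59: 950 × 0.959 = 911
60+: 280 × 0.958 + 1510 × 0.523 = 268 + 790 = 1058
Giving 672 / 309 / 1401 / 687 / 811 / 911 / 1058.
[period 2]
Births: 1401 × 0.495 = 693 ; 687 × 0.373 = 256 → total 949
10–19: 672 × 0.966 = 649
20–29: 309 × 0.966 = 298
30–39: 1401 × 0.967 = 1355
40–49: 687 × 0.943 = 648
50–59: 811 × 0.959 = 778
60+: 911 × 0.958 + 1058 × 0.523 = 873 + 553 = 1426
Giving 949 / 649 / 298 / 1355 / 648 / 778 / 1426.
Scenario A total after 2 periods: 6103
Scenario B projection —
[period 1]
Births: 710 × 0.445 = 316 ; 860 × 0.373 = 321 → total 637
10–19: 320 × 0.966 = 309
20–29: 1450 × 0.966 = 1401
30–39: 710 × 0.967 = 687
40–49: 860 × 0.943 = 811
50–59: 950 × 0.959 = 911
60+: 280 × 0.958 + 1510 × 0.523 = 268 + 790 = 1058
Giving 637 / 309 / 1401 / 687 / 811 / 911 / 1058.
[period 2]
Births: 1401 × 0.445 = 623 ; 687 × 0.373 = 256 → total 879
10–19: 637 × 0.966 = 615
20–29: 309 × 0.966 = 298
30–39: 1401 × 0.967 = 1355
40–49: 687 × 0.943 = 648
50–59: 811 × 0.959 = 778
60+: 911 × 0.958 + 1058 × 0.523 = 873 + 553 = 1426
Giving 879 / 615 / 298 / 1355 / 648 / 778 / 1426.
Scenario B total after 2 periods: 5999
Difference B − A = 5999 − 6103 = -104

-104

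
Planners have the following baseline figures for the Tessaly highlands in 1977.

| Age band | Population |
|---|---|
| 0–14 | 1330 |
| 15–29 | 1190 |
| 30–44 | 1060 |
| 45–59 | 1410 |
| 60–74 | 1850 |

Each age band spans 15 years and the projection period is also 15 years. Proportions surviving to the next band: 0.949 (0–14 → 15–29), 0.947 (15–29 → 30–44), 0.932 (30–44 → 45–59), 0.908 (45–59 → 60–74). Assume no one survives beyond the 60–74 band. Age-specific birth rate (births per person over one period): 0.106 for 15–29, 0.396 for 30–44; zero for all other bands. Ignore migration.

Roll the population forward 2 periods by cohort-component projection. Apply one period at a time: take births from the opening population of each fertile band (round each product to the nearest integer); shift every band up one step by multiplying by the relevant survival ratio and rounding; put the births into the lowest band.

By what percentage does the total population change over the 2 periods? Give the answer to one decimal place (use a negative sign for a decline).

Period 1:
Births: 1190 * 0.106 = 126 ; 1060 * 0.396 = 420 — total 546
15–29: 1330 * 0.949 = 1262
30–44: 1190 * 0.947 = 1127
45–59: 1060 * 0.932 = 988
60–74: 1410 * 0.908 = 1280
→ [546, 1262, 1127, 988, 1280]
Period 2:
Births: 1262 * 0.106 = 134 ; 1127 * 0.396 = 446 — total 580
15–29: 546 * 0.949 = 518
30–44: 1262 * 0.947 = 1195
45–59: 1127 * 0.932 = 1050
60–74: 988 * 0.908 = 897
→ [580, 518, 1195, 1050, 897]
Total: 6840 → 4240; change = -2600; percentage change = -38.0%

-38.0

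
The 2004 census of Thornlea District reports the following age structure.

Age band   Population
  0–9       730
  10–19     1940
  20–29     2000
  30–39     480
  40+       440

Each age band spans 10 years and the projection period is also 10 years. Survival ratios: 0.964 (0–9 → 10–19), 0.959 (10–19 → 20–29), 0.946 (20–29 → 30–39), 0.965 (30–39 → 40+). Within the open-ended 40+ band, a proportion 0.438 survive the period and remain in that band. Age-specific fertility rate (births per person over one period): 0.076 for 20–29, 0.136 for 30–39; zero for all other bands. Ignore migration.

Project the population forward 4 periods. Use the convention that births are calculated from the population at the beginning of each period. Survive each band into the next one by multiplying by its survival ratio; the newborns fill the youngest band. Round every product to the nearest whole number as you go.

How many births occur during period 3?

Let band 1 be 0–9 through band 5 = 40+.
— Period 1 —
Births: 2000 × 0.076 = 152, 480 × 0.136 = 65 → total 217
Band 2: 730 × 0.964 = 704
Band 3: 1940 × 0.959 = 1860
Band 4: 2000 × 0.946 = 1892
Band 5: 480 × 0.965 + 440 × 0.438 = 463 + 193 = 656
→ [217, 704, 1860, 1892, 656]
— Period 2 —
Births: 1860 × 0.076 = 141, 1892 × 0.136 = 257 → total 398
Band 2: 217 × 0.964 = 209
Band 3: 704 × 0.959 = 675
Band 4: 1860 × 0.946 = 1760
Band 5: 1892 × 0.965 + 656 × 0.438 = 1826 + 287 = 2113
→ [398, 209, 675, 1760, 2113]
— Period 3 —
Births: 675 × 0.076 = 51, 1760 × 0.136 = 239 → total 290
Band 2: 398 × 0.964 = 384
Band 3: 209 × 0.959 = 200
Band 4: 675 × 0.946 = 639
Band 5: 1760 × 0.965 + 2113 × 0.438 = 1698 + 925 = 2623
→ [290, 384, 200, 639, 2623]

290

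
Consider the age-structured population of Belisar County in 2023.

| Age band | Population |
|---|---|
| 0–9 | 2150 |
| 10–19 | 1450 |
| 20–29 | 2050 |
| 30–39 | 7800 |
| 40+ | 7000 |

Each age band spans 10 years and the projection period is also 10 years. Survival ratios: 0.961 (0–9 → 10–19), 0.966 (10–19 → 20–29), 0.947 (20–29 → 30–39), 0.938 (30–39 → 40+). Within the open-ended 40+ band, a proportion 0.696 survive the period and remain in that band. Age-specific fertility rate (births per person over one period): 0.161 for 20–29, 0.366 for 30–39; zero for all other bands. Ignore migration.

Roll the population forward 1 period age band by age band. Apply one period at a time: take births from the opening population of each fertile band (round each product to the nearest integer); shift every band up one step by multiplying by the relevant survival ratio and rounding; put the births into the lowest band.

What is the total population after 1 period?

Let group 1 be 0–9 through group 5 = 40+.
[period 1]
Births: 2050 × 0.161 = 330 ; 7800 × 0.366 = 2855 → 3185
Group 2: 2150 × 0.961 = 2066
Group 3: 1450 × 0.966 = 1401
Group 4: 2050 × 0.947 = 1941
Group 5: 7800 × 0.938 + 7000 × 0.696 = 7316 + 4872 = 12188
→ [3185, 2066, 1401, 1941, 12188]
Total after period 1: 3185 + 2066 + 1401 + 1941 + 12188 = 20781

20781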